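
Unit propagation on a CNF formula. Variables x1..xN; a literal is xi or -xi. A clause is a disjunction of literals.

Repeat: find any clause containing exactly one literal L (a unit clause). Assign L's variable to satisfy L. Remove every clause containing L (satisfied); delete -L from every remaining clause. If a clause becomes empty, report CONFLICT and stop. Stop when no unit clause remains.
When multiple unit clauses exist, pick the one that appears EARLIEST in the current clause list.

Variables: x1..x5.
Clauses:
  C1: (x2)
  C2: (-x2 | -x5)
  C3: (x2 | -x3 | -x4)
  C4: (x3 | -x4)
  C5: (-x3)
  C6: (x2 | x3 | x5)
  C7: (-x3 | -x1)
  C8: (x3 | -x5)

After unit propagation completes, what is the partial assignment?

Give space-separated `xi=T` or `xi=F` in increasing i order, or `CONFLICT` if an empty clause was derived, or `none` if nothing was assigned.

Answer: x2=T x3=F x4=F x5=F

Derivation:
unit clause [2] forces x2=T; simplify:
  drop -2 from [-2, -5] -> [-5]
  satisfied 3 clause(s); 5 remain; assigned so far: [2]
unit clause [-5] forces x5=F; simplify:
  satisfied 2 clause(s); 3 remain; assigned so far: [2, 5]
unit clause [-3] forces x3=F; simplify:
  drop 3 from [3, -4] -> [-4]
  satisfied 2 clause(s); 1 remain; assigned so far: [2, 3, 5]
unit clause [-4] forces x4=F; simplify:
  satisfied 1 clause(s); 0 remain; assigned so far: [2, 3, 4, 5]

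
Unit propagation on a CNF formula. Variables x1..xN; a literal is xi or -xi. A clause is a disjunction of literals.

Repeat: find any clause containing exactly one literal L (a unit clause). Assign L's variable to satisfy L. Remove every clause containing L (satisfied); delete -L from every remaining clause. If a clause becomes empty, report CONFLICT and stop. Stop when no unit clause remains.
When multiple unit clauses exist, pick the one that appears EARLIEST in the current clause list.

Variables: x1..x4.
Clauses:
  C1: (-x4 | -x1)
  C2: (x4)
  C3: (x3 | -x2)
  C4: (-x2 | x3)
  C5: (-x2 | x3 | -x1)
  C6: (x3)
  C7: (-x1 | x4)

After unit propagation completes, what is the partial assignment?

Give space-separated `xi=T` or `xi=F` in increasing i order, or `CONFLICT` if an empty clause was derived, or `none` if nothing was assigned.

Answer: x1=F x3=T x4=T

Derivation:
unit clause [4] forces x4=T; simplify:
  drop -4 from [-4, -1] -> [-1]
  satisfied 2 clause(s); 5 remain; assigned so far: [4]
unit clause [-1] forces x1=F; simplify:
  satisfied 2 clause(s); 3 remain; assigned so far: [1, 4]
unit clause [3] forces x3=T; simplify:
  satisfied 3 clause(s); 0 remain; assigned so far: [1, 3, 4]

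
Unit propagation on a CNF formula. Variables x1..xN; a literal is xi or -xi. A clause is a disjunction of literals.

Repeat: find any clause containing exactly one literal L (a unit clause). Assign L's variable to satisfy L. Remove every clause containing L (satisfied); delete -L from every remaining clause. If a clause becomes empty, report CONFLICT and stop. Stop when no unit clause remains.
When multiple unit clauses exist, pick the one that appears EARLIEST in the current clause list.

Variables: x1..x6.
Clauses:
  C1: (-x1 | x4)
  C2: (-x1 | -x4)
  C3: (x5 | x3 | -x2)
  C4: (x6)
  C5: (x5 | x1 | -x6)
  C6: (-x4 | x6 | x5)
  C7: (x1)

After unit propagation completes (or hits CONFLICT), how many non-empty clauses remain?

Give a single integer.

unit clause [6] forces x6=T; simplify:
  drop -6 from [5, 1, -6] -> [5, 1]
  satisfied 2 clause(s); 5 remain; assigned so far: [6]
unit clause [1] forces x1=T; simplify:
  drop -1 from [-1, 4] -> [4]
  drop -1 from [-1, -4] -> [-4]
  satisfied 2 clause(s); 3 remain; assigned so far: [1, 6]
unit clause [4] forces x4=T; simplify:
  drop -4 from [-4] -> [] (empty!)
  satisfied 1 clause(s); 2 remain; assigned so far: [1, 4, 6]
CONFLICT (empty clause)

Answer: 1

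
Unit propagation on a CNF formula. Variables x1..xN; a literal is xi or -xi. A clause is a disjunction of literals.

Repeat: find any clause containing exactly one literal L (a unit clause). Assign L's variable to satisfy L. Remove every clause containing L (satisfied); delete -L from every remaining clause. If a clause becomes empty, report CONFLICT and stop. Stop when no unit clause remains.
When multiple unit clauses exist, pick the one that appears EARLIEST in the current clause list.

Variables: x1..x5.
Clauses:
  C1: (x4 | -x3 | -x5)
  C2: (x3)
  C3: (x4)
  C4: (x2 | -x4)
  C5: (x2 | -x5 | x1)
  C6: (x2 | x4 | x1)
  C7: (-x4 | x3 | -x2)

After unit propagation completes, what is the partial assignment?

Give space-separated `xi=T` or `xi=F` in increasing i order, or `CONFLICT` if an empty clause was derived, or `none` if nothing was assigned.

unit clause [3] forces x3=T; simplify:
  drop -3 from [4, -3, -5] -> [4, -5]
  satisfied 2 clause(s); 5 remain; assigned so far: [3]
unit clause [4] forces x4=T; simplify:
  drop -4 from [2, -4] -> [2]
  satisfied 3 clause(s); 2 remain; assigned so far: [3, 4]
unit clause [2] forces x2=T; simplify:
  satisfied 2 clause(s); 0 remain; assigned so far: [2, 3, 4]

Answer: x2=T x3=T x4=T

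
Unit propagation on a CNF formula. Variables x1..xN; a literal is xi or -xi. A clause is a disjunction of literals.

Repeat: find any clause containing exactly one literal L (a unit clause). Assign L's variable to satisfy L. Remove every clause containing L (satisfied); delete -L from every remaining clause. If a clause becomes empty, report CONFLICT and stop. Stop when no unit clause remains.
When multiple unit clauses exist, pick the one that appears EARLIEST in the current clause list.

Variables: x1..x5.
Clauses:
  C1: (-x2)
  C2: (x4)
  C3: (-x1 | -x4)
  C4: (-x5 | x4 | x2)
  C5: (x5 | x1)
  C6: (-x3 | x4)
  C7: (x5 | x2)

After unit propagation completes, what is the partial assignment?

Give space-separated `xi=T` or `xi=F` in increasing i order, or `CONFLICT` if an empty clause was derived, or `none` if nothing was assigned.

Answer: x1=F x2=F x4=T x5=T

Derivation:
unit clause [-2] forces x2=F; simplify:
  drop 2 from [-5, 4, 2] -> [-5, 4]
  drop 2 from [5, 2] -> [5]
  satisfied 1 clause(s); 6 remain; assigned so far: [2]
unit clause [4] forces x4=T; simplify:
  drop -4 from [-1, -4] -> [-1]
  satisfied 3 clause(s); 3 remain; assigned so far: [2, 4]
unit clause [-1] forces x1=F; simplify:
  drop 1 from [5, 1] -> [5]
  satisfied 1 clause(s); 2 remain; assigned so far: [1, 2, 4]
unit clause [5] forces x5=T; simplify:
  satisfied 2 clause(s); 0 remain; assigned so far: [1, 2, 4, 5]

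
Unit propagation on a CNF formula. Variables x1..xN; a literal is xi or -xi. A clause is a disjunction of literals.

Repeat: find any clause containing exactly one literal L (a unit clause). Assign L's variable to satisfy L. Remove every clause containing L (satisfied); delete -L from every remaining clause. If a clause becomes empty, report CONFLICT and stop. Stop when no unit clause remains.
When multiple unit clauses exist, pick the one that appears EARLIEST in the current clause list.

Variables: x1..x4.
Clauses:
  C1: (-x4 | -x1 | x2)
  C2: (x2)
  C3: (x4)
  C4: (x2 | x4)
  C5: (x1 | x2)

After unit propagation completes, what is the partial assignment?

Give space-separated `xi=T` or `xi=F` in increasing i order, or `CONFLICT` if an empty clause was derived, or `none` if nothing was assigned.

Answer: x2=T x4=T

Derivation:
unit clause [2] forces x2=T; simplify:
  satisfied 4 clause(s); 1 remain; assigned so far: [2]
unit clause [4] forces x4=T; simplify:
  satisfied 1 clause(s); 0 remain; assigned so far: [2, 4]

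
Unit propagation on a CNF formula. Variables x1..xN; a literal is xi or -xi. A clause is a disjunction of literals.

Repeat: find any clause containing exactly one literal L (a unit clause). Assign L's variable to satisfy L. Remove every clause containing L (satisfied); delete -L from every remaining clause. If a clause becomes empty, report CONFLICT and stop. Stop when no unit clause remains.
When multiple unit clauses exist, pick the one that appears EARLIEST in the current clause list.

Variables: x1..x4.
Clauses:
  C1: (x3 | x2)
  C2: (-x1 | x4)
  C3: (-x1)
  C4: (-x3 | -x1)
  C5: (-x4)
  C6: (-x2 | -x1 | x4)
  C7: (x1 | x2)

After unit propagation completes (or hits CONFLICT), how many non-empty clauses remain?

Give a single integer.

unit clause [-1] forces x1=F; simplify:
  drop 1 from [1, 2] -> [2]
  satisfied 4 clause(s); 3 remain; assigned so far: [1]
unit clause [-4] forces x4=F; simplify:
  satisfied 1 clause(s); 2 remain; assigned so far: [1, 4]
unit clause [2] forces x2=T; simplify:
  satisfied 2 clause(s); 0 remain; assigned so far: [1, 2, 4]

Answer: 0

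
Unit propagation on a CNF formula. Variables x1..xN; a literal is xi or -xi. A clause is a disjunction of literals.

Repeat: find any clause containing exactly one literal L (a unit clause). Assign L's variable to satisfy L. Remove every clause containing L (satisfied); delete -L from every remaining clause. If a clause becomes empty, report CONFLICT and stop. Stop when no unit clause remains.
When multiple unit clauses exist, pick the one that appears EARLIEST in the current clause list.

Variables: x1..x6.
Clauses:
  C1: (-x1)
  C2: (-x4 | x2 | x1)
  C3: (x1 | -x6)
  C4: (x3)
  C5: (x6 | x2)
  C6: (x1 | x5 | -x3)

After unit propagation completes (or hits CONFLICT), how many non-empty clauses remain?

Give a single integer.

Answer: 0

Derivation:
unit clause [-1] forces x1=F; simplify:
  drop 1 from [-4, 2, 1] -> [-4, 2]
  drop 1 from [1, -6] -> [-6]
  drop 1 from [1, 5, -3] -> [5, -3]
  satisfied 1 clause(s); 5 remain; assigned so far: [1]
unit clause [-6] forces x6=F; simplify:
  drop 6 from [6, 2] -> [2]
  satisfied 1 clause(s); 4 remain; assigned so far: [1, 6]
unit clause [3] forces x3=T; simplify:
  drop -3 from [5, -3] -> [5]
  satisfied 1 clause(s); 3 remain; assigned so far: [1, 3, 6]
unit clause [2] forces x2=T; simplify:
  satisfied 2 clause(s); 1 remain; assigned so far: [1, 2, 3, 6]
unit clause [5] forces x5=T; simplify:
  satisfied 1 clause(s); 0 remain; assigned so far: [1, 2, 3, 5, 6]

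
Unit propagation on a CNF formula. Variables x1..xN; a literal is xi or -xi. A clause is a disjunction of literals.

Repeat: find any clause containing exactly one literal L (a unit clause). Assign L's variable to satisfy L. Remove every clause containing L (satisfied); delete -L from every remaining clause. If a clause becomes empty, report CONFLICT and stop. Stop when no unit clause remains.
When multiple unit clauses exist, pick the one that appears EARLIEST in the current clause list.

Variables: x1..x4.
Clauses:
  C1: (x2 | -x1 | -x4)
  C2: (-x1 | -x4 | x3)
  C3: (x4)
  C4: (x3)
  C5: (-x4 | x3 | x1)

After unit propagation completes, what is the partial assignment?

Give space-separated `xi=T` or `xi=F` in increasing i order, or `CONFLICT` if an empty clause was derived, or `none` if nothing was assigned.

Answer: x3=T x4=T

Derivation:
unit clause [4] forces x4=T; simplify:
  drop -4 from [2, -1, -4] -> [2, -1]
  drop -4 from [-1, -4, 3] -> [-1, 3]
  drop -4 from [-4, 3, 1] -> [3, 1]
  satisfied 1 clause(s); 4 remain; assigned so far: [4]
unit clause [3] forces x3=T; simplify:
  satisfied 3 clause(s); 1 remain; assigned so far: [3, 4]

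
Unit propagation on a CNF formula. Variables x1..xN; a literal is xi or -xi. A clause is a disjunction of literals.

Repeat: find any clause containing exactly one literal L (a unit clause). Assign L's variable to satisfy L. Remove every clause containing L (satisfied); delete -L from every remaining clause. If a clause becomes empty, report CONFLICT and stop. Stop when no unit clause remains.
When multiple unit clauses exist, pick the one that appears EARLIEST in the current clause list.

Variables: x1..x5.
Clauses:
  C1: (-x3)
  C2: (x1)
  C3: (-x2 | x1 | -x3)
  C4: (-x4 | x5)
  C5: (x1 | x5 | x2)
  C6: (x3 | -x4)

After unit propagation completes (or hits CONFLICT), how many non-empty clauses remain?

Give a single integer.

Answer: 0

Derivation:
unit clause [-3] forces x3=F; simplify:
  drop 3 from [3, -4] -> [-4]
  satisfied 2 clause(s); 4 remain; assigned so far: [3]
unit clause [1] forces x1=T; simplify:
  satisfied 2 clause(s); 2 remain; assigned so far: [1, 3]
unit clause [-4] forces x4=F; simplify:
  satisfied 2 clause(s); 0 remain; assigned so far: [1, 3, 4]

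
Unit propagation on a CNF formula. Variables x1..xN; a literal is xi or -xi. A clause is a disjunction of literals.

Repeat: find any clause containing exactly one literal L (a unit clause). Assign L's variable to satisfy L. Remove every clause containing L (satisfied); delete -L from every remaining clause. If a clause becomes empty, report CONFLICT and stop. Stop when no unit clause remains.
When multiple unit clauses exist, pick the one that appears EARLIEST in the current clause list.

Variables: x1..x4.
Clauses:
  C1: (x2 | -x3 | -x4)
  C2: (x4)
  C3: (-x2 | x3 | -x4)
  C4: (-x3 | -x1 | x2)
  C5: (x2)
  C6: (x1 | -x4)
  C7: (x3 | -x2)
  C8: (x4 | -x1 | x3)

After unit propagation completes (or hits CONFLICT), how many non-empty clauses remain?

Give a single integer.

Answer: 0

Derivation:
unit clause [4] forces x4=T; simplify:
  drop -4 from [2, -3, -4] -> [2, -3]
  drop -4 from [-2, 3, -4] -> [-2, 3]
  drop -4 from [1, -4] -> [1]
  satisfied 2 clause(s); 6 remain; assigned so far: [4]
unit clause [2] forces x2=T; simplify:
  drop -2 from [-2, 3] -> [3]
  drop -2 from [3, -2] -> [3]
  satisfied 3 clause(s); 3 remain; assigned so far: [2, 4]
unit clause [3] forces x3=T; simplify:
  satisfied 2 clause(s); 1 remain; assigned so far: [2, 3, 4]
unit clause [1] forces x1=T; simplify:
  satisfied 1 clause(s); 0 remain; assigned so far: [1, 2, 3, 4]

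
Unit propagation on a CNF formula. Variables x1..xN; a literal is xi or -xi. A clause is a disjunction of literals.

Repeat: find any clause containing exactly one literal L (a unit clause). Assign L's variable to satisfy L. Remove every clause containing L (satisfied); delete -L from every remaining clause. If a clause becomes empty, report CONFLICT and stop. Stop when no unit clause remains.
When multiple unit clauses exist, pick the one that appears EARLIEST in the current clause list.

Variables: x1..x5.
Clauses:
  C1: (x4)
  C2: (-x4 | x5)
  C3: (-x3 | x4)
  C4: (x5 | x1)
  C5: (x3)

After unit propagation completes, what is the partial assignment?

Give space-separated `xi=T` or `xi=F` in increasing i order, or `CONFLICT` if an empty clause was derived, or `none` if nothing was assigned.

unit clause [4] forces x4=T; simplify:
  drop -4 from [-4, 5] -> [5]
  satisfied 2 clause(s); 3 remain; assigned so far: [4]
unit clause [5] forces x5=T; simplify:
  satisfied 2 clause(s); 1 remain; assigned so far: [4, 5]
unit clause [3] forces x3=T; simplify:
  satisfied 1 clause(s); 0 remain; assigned so far: [3, 4, 5]

Answer: x3=T x4=T x5=T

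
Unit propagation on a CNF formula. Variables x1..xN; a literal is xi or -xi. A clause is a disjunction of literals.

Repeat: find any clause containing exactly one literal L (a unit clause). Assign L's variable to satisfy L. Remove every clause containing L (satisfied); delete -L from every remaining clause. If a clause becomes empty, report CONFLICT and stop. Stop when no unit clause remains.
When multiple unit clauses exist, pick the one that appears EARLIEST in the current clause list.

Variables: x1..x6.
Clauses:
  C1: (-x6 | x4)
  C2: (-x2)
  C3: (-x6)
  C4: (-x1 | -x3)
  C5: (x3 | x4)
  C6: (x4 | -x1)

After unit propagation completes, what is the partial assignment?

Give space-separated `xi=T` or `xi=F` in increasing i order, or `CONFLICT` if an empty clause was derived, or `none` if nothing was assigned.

Answer: x2=F x6=F

Derivation:
unit clause [-2] forces x2=F; simplify:
  satisfied 1 clause(s); 5 remain; assigned so far: [2]
unit clause [-6] forces x6=F; simplify:
  satisfied 2 clause(s); 3 remain; assigned so far: [2, 6]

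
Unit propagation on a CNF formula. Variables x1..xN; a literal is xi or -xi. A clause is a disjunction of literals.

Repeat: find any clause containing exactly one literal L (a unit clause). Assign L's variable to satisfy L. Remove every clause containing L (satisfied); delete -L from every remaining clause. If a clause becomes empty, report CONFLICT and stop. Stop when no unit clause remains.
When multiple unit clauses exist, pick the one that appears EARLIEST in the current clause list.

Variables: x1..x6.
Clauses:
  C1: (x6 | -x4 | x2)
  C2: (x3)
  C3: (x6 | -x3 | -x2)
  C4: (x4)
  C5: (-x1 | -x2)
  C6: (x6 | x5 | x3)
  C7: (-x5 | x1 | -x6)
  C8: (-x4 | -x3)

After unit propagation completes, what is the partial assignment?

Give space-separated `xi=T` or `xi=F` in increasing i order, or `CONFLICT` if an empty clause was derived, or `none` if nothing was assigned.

unit clause [3] forces x3=T; simplify:
  drop -3 from [6, -3, -2] -> [6, -2]
  drop -3 from [-4, -3] -> [-4]
  satisfied 2 clause(s); 6 remain; assigned so far: [3]
unit clause [4] forces x4=T; simplify:
  drop -4 from [6, -4, 2] -> [6, 2]
  drop -4 from [-4] -> [] (empty!)
  satisfied 1 clause(s); 5 remain; assigned so far: [3, 4]
CONFLICT (empty clause)

Answer: CONFLICT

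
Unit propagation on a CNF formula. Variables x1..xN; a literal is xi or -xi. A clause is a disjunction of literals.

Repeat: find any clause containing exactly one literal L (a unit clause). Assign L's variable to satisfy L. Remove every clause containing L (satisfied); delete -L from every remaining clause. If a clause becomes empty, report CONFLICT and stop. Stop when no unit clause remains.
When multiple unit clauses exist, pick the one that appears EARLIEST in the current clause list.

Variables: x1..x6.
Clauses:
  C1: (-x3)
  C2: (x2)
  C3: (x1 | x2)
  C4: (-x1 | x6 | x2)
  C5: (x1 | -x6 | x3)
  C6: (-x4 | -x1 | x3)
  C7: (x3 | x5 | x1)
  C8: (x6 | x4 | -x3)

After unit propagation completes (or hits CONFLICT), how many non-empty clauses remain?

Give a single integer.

Answer: 3

Derivation:
unit clause [-3] forces x3=F; simplify:
  drop 3 from [1, -6, 3] -> [1, -6]
  drop 3 from [-4, -1, 3] -> [-4, -1]
  drop 3 from [3, 5, 1] -> [5, 1]
  satisfied 2 clause(s); 6 remain; assigned so far: [3]
unit clause [2] forces x2=T; simplify:
  satisfied 3 clause(s); 3 remain; assigned so far: [2, 3]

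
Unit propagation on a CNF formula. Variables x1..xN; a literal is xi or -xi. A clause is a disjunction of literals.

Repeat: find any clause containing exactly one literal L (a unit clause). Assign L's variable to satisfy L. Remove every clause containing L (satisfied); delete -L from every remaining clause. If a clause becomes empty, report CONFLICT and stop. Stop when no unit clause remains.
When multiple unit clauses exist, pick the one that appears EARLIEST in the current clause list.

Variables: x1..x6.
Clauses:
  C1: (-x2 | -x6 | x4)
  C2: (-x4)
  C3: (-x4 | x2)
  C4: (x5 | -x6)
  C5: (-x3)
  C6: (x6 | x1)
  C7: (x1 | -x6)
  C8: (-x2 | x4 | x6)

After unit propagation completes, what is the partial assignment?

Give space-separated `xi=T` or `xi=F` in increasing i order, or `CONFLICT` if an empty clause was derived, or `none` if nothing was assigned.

unit clause [-4] forces x4=F; simplify:
  drop 4 from [-2, -6, 4] -> [-2, -6]
  drop 4 from [-2, 4, 6] -> [-2, 6]
  satisfied 2 clause(s); 6 remain; assigned so far: [4]
unit clause [-3] forces x3=F; simplify:
  satisfied 1 clause(s); 5 remain; assigned so far: [3, 4]

Answer: x3=F x4=F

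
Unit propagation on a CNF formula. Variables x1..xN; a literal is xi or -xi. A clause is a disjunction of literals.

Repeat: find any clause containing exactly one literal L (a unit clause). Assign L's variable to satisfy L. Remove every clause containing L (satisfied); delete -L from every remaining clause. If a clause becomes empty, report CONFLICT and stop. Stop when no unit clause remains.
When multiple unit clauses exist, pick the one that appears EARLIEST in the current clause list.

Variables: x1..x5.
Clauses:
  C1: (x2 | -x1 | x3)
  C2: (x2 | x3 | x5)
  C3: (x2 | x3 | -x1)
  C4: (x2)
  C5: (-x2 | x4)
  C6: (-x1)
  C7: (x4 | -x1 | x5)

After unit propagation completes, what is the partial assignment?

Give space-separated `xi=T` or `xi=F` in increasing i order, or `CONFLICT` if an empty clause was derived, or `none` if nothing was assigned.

unit clause [2] forces x2=T; simplify:
  drop -2 from [-2, 4] -> [4]
  satisfied 4 clause(s); 3 remain; assigned so far: [2]
unit clause [4] forces x4=T; simplify:
  satisfied 2 clause(s); 1 remain; assigned so far: [2, 4]
unit clause [-1] forces x1=F; simplify:
  satisfied 1 clause(s); 0 remain; assigned so far: [1, 2, 4]

Answer: x1=F x2=T x4=T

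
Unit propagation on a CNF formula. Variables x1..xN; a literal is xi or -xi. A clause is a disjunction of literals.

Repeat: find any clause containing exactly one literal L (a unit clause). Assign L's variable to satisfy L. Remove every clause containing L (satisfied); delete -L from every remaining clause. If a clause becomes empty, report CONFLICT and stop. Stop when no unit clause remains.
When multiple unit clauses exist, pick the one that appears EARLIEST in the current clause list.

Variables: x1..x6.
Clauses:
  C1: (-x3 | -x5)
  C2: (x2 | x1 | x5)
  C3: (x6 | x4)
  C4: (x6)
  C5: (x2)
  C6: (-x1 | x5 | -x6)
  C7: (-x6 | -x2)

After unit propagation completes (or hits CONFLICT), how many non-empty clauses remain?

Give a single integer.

unit clause [6] forces x6=T; simplify:
  drop -6 from [-1, 5, -6] -> [-1, 5]
  drop -6 from [-6, -2] -> [-2]
  satisfied 2 clause(s); 5 remain; assigned so far: [6]
unit clause [2] forces x2=T; simplify:
  drop -2 from [-2] -> [] (empty!)
  satisfied 2 clause(s); 3 remain; assigned so far: [2, 6]
CONFLICT (empty clause)

Answer: 2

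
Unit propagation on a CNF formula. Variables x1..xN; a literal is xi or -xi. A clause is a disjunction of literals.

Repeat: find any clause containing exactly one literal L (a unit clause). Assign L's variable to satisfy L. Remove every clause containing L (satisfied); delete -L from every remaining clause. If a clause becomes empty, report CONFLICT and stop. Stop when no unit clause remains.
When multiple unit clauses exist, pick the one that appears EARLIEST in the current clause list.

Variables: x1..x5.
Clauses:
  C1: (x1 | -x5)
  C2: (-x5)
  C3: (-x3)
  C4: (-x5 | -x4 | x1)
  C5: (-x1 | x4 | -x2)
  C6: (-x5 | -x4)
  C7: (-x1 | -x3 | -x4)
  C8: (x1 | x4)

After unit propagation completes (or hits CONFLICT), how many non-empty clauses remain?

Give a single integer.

unit clause [-5] forces x5=F; simplify:
  satisfied 4 clause(s); 4 remain; assigned so far: [5]
unit clause [-3] forces x3=F; simplify:
  satisfied 2 clause(s); 2 remain; assigned so far: [3, 5]

Answer: 2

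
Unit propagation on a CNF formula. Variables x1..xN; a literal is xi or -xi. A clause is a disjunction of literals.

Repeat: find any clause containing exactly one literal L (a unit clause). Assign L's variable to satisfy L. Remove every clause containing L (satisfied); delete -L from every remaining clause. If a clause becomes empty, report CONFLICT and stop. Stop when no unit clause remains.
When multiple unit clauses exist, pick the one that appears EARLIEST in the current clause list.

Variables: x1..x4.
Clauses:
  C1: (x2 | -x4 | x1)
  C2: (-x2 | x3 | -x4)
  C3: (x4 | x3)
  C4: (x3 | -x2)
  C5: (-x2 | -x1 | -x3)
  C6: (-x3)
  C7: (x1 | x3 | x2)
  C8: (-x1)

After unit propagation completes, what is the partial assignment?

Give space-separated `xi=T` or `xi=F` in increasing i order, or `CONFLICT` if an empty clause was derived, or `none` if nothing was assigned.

Answer: CONFLICT

Derivation:
unit clause [-3] forces x3=F; simplify:
  drop 3 from [-2, 3, -4] -> [-2, -4]
  drop 3 from [4, 3] -> [4]
  drop 3 from [3, -2] -> [-2]
  drop 3 from [1, 3, 2] -> [1, 2]
  satisfied 2 clause(s); 6 remain; assigned so far: [3]
unit clause [4] forces x4=T; simplify:
  drop -4 from [2, -4, 1] -> [2, 1]
  drop -4 from [-2, -4] -> [-2]
  satisfied 1 clause(s); 5 remain; assigned so far: [3, 4]
unit clause [-2] forces x2=F; simplify:
  drop 2 from [2, 1] -> [1]
  drop 2 from [1, 2] -> [1]
  satisfied 2 clause(s); 3 remain; assigned so far: [2, 3, 4]
unit clause [1] forces x1=T; simplify:
  drop -1 from [-1] -> [] (empty!)
  satisfied 2 clause(s); 1 remain; assigned so far: [1, 2, 3, 4]
CONFLICT (empty clause)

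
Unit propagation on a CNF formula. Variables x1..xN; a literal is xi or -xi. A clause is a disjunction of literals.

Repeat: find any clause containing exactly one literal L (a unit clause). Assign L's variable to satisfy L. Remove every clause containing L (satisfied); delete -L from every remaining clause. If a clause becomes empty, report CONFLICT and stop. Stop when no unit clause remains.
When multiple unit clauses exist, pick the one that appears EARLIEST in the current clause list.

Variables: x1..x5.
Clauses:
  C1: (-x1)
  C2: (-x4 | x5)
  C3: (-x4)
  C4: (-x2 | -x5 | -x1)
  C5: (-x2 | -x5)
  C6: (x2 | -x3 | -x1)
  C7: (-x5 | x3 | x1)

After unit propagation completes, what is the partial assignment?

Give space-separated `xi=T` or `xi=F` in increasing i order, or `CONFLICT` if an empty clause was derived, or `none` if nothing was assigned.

Answer: x1=F x4=F

Derivation:
unit clause [-1] forces x1=F; simplify:
  drop 1 from [-5, 3, 1] -> [-5, 3]
  satisfied 3 clause(s); 4 remain; assigned so far: [1]
unit clause [-4] forces x4=F; simplify:
  satisfied 2 clause(s); 2 remain; assigned so far: [1, 4]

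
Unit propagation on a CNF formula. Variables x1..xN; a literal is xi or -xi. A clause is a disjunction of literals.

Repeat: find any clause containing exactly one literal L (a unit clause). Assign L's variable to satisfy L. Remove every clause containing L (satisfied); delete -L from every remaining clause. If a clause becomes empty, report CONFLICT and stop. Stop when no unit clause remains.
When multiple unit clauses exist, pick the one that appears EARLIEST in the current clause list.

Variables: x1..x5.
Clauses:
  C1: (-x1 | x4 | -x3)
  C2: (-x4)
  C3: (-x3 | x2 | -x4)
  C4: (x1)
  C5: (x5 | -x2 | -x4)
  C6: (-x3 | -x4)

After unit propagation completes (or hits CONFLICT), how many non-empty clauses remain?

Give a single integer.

Answer: 0

Derivation:
unit clause [-4] forces x4=F; simplify:
  drop 4 from [-1, 4, -3] -> [-1, -3]
  satisfied 4 clause(s); 2 remain; assigned so far: [4]
unit clause [1] forces x1=T; simplify:
  drop -1 from [-1, -3] -> [-3]
  satisfied 1 clause(s); 1 remain; assigned so far: [1, 4]
unit clause [-3] forces x3=F; simplify:
  satisfied 1 clause(s); 0 remain; assigned so far: [1, 3, 4]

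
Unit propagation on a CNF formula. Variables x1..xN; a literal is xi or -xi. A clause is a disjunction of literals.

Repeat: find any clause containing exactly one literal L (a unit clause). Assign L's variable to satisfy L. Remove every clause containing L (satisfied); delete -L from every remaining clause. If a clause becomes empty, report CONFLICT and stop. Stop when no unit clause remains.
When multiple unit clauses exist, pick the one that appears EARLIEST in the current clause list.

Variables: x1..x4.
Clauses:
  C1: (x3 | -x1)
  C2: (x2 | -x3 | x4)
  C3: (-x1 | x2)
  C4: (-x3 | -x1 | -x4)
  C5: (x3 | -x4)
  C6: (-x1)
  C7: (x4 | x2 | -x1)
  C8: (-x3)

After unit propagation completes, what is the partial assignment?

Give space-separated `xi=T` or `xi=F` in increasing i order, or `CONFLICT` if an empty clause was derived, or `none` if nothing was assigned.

Answer: x1=F x3=F x4=F

Derivation:
unit clause [-1] forces x1=F; simplify:
  satisfied 5 clause(s); 3 remain; assigned so far: [1]
unit clause [-3] forces x3=F; simplify:
  drop 3 from [3, -4] -> [-4]
  satisfied 2 clause(s); 1 remain; assigned so far: [1, 3]
unit clause [-4] forces x4=F; simplify:
  satisfied 1 clause(s); 0 remain; assigned so far: [1, 3, 4]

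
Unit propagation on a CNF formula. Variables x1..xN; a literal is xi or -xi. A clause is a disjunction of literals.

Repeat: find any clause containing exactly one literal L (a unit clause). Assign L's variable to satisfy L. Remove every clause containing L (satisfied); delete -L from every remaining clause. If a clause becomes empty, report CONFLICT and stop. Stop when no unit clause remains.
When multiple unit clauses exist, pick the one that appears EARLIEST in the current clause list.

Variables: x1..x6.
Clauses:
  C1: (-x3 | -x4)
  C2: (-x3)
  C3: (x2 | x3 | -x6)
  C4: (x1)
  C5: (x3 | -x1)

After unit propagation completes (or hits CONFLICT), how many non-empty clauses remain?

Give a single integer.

Answer: 1

Derivation:
unit clause [-3] forces x3=F; simplify:
  drop 3 from [2, 3, -6] -> [2, -6]
  drop 3 from [3, -1] -> [-1]
  satisfied 2 clause(s); 3 remain; assigned so far: [3]
unit clause [1] forces x1=T; simplify:
  drop -1 from [-1] -> [] (empty!)
  satisfied 1 clause(s); 2 remain; assigned so far: [1, 3]
CONFLICT (empty clause)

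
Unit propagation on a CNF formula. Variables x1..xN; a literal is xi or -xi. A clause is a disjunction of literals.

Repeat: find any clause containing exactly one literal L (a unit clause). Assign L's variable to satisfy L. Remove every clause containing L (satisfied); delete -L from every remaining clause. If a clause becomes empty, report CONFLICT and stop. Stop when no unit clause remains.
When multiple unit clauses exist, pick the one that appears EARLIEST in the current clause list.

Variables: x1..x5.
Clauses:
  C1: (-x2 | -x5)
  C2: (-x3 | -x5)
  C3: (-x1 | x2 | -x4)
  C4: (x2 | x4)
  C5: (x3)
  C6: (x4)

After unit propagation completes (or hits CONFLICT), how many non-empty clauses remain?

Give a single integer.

Answer: 1

Derivation:
unit clause [3] forces x3=T; simplify:
  drop -3 from [-3, -5] -> [-5]
  satisfied 1 clause(s); 5 remain; assigned so far: [3]
unit clause [-5] forces x5=F; simplify:
  satisfied 2 clause(s); 3 remain; assigned so far: [3, 5]
unit clause [4] forces x4=T; simplify:
  drop -4 from [-1, 2, -4] -> [-1, 2]
  satisfied 2 clause(s); 1 remain; assigned so far: [3, 4, 5]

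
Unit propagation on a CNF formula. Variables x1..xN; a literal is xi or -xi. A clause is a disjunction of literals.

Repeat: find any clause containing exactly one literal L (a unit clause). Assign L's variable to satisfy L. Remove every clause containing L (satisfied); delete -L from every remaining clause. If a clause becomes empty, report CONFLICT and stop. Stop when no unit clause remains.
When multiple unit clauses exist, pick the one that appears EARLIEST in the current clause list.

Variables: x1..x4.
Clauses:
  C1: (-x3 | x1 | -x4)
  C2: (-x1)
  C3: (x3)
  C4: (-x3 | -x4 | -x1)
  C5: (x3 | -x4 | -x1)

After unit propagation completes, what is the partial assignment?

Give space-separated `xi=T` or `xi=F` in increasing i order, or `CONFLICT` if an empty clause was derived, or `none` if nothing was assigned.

Answer: x1=F x3=T x4=F

Derivation:
unit clause [-1] forces x1=F; simplify:
  drop 1 from [-3, 1, -4] -> [-3, -4]
  satisfied 3 clause(s); 2 remain; assigned so far: [1]
unit clause [3] forces x3=T; simplify:
  drop -3 from [-3, -4] -> [-4]
  satisfied 1 clause(s); 1 remain; assigned so far: [1, 3]
unit clause [-4] forces x4=F; simplify:
  satisfied 1 clause(s); 0 remain; assigned so far: [1, 3, 4]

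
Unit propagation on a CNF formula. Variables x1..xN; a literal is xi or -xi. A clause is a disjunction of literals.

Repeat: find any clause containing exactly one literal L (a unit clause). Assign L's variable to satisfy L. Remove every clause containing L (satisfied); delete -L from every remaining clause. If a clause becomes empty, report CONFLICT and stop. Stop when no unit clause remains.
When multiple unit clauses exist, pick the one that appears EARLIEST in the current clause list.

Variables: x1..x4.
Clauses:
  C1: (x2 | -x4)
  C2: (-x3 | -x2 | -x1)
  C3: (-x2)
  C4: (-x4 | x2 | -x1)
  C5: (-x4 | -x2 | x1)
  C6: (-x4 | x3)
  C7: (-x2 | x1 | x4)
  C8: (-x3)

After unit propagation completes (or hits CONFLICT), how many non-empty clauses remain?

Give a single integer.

Answer: 0

Derivation:
unit clause [-2] forces x2=F; simplify:
  drop 2 from [2, -4] -> [-4]
  drop 2 from [-4, 2, -1] -> [-4, -1]
  satisfied 4 clause(s); 4 remain; assigned so far: [2]
unit clause [-4] forces x4=F; simplify:
  satisfied 3 clause(s); 1 remain; assigned so far: [2, 4]
unit clause [-3] forces x3=F; simplify:
  satisfied 1 clause(s); 0 remain; assigned so far: [2, 3, 4]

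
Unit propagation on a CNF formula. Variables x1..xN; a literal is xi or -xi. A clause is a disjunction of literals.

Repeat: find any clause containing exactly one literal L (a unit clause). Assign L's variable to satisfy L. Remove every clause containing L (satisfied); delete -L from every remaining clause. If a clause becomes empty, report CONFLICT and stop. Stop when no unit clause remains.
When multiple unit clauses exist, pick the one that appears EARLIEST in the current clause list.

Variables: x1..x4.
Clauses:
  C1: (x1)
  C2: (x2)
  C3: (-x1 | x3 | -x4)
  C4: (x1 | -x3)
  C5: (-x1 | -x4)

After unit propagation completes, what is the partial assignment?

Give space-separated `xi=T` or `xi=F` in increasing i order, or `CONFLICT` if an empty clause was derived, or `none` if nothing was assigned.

Answer: x1=T x2=T x4=F

Derivation:
unit clause [1] forces x1=T; simplify:
  drop -1 from [-1, 3, -4] -> [3, -4]
  drop -1 from [-1, -4] -> [-4]
  satisfied 2 clause(s); 3 remain; assigned so far: [1]
unit clause [2] forces x2=T; simplify:
  satisfied 1 clause(s); 2 remain; assigned so far: [1, 2]
unit clause [-4] forces x4=F; simplify:
  satisfied 2 clause(s); 0 remain; assigned so far: [1, 2, 4]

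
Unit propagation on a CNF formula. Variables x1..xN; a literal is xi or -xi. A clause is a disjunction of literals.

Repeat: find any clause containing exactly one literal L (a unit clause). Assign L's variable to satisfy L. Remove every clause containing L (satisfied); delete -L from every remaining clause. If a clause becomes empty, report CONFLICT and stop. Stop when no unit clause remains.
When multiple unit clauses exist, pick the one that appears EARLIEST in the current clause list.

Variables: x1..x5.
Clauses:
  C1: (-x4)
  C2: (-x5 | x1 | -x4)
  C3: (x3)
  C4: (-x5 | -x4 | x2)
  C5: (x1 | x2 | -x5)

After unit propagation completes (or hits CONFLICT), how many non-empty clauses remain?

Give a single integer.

Answer: 1

Derivation:
unit clause [-4] forces x4=F; simplify:
  satisfied 3 clause(s); 2 remain; assigned so far: [4]
unit clause [3] forces x3=T; simplify:
  satisfied 1 clause(s); 1 remain; assigned so far: [3, 4]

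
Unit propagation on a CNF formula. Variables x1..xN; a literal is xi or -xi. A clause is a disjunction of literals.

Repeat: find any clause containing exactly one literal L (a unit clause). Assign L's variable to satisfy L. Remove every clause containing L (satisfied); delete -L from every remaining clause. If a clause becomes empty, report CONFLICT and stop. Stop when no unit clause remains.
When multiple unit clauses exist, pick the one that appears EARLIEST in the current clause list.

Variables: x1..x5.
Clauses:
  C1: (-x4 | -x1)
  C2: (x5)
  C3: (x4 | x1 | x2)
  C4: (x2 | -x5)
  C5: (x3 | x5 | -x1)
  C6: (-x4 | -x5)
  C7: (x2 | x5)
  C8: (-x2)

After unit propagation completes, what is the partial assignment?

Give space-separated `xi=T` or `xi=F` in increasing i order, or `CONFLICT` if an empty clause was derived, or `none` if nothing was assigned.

Answer: CONFLICT

Derivation:
unit clause [5] forces x5=T; simplify:
  drop -5 from [2, -5] -> [2]
  drop -5 from [-4, -5] -> [-4]
  satisfied 3 clause(s); 5 remain; assigned so far: [5]
unit clause [2] forces x2=T; simplify:
  drop -2 from [-2] -> [] (empty!)
  satisfied 2 clause(s); 3 remain; assigned so far: [2, 5]
CONFLICT (empty clause)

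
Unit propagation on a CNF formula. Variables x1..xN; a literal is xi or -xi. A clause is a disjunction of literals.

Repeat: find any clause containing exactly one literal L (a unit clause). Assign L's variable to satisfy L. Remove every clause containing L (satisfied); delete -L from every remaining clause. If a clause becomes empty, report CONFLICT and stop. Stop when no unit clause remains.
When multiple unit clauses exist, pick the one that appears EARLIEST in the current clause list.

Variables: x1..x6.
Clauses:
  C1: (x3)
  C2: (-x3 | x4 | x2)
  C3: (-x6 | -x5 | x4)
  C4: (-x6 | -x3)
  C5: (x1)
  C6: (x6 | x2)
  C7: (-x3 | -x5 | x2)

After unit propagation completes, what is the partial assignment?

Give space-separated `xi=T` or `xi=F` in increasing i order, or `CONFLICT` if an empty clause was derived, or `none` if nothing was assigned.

unit clause [3] forces x3=T; simplify:
  drop -3 from [-3, 4, 2] -> [4, 2]
  drop -3 from [-6, -3] -> [-6]
  drop -3 from [-3, -5, 2] -> [-5, 2]
  satisfied 1 clause(s); 6 remain; assigned so far: [3]
unit clause [-6] forces x6=F; simplify:
  drop 6 from [6, 2] -> [2]
  satisfied 2 clause(s); 4 remain; assigned so far: [3, 6]
unit clause [1] forces x1=T; simplify:
  satisfied 1 clause(s); 3 remain; assigned so far: [1, 3, 6]
unit clause [2] forces x2=T; simplify:
  satisfied 3 clause(s); 0 remain; assigned so far: [1, 2, 3, 6]

Answer: x1=T x2=T x3=T x6=F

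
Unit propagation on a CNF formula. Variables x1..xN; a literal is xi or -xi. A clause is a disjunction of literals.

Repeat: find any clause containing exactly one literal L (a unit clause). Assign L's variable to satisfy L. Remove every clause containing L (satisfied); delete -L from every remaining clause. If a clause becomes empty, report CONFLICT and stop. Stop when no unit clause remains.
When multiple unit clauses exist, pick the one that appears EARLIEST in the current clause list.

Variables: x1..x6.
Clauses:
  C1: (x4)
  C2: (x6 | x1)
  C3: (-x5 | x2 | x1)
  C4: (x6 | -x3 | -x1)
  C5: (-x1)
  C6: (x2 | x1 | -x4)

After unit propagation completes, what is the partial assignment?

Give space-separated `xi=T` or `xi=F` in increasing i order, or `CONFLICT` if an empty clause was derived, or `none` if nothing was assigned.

Answer: x1=F x2=T x4=T x6=T

Derivation:
unit clause [4] forces x4=T; simplify:
  drop -4 from [2, 1, -4] -> [2, 1]
  satisfied 1 clause(s); 5 remain; assigned so far: [4]
unit clause [-1] forces x1=F; simplify:
  drop 1 from [6, 1] -> [6]
  drop 1 from [-5, 2, 1] -> [-5, 2]
  drop 1 from [2, 1] -> [2]
  satisfied 2 clause(s); 3 remain; assigned so far: [1, 4]
unit clause [6] forces x6=T; simplify:
  satisfied 1 clause(s); 2 remain; assigned so far: [1, 4, 6]
unit clause [2] forces x2=T; simplify:
  satisfied 2 clause(s); 0 remain; assigned so far: [1, 2, 4, 6]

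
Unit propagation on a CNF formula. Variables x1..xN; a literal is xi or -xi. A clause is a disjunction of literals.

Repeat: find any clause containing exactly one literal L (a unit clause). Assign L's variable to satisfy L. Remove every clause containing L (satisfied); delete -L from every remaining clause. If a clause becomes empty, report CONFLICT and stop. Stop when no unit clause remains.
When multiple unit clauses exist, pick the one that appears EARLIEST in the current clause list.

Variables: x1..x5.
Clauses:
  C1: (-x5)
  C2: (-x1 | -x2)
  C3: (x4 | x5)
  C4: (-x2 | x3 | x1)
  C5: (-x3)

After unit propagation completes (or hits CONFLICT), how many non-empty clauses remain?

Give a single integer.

Answer: 2

Derivation:
unit clause [-5] forces x5=F; simplify:
  drop 5 from [4, 5] -> [4]
  satisfied 1 clause(s); 4 remain; assigned so far: [5]
unit clause [4] forces x4=T; simplify:
  satisfied 1 clause(s); 3 remain; assigned so far: [4, 5]
unit clause [-3] forces x3=F; simplify:
  drop 3 from [-2, 3, 1] -> [-2, 1]
  satisfied 1 clause(s); 2 remain; assigned so far: [3, 4, 5]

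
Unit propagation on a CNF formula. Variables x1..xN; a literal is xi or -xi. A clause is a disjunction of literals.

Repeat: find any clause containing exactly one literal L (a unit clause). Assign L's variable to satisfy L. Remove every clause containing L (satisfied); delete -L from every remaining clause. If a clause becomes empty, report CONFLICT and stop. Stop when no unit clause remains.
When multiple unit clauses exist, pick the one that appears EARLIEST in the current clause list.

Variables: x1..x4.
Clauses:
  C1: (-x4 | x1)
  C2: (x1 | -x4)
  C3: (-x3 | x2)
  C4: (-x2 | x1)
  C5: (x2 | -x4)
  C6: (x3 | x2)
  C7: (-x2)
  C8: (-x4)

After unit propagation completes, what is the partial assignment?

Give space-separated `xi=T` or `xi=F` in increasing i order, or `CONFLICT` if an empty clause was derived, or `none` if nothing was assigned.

unit clause [-2] forces x2=F; simplify:
  drop 2 from [-3, 2] -> [-3]
  drop 2 from [2, -4] -> [-4]
  drop 2 from [3, 2] -> [3]
  satisfied 2 clause(s); 6 remain; assigned so far: [2]
unit clause [-3] forces x3=F; simplify:
  drop 3 from [3] -> [] (empty!)
  satisfied 1 clause(s); 5 remain; assigned so far: [2, 3]
CONFLICT (empty clause)

Answer: CONFLICT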